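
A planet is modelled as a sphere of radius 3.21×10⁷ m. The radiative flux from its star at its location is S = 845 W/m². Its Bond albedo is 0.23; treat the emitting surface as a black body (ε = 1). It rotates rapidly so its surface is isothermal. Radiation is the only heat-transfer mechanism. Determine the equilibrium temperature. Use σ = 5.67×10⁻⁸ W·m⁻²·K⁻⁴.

T ≈ 231 K

At equilibrium, absorbed power = emitted power.
Absorbing cross-section = πr² = 3.237×10¹⁵ m²; emitting surface = 4πr² = 1.295×10¹⁶ m² (ratio 4).
(1−a)S·A_cross = εσ·A_surf·T⁴  ⇒  T⁴ = (1−a)S/(4σ).
T⁴ = 0.770·845/(4·5.67×10⁻⁸) = 2.869×10⁹ K⁴.
T = (2.869×10⁹)^(1/4).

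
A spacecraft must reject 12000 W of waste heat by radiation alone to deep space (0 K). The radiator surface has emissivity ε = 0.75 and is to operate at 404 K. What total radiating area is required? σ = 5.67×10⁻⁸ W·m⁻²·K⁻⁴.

A ≈ 10.6 m²

P = εσA T⁴ ⇒ A = P/(εσT⁴).
T⁴ = 2.664×10¹⁰ K⁴.
A = 12000/(0.75 × 5.67×10⁻⁸ × 2.664×10¹⁰).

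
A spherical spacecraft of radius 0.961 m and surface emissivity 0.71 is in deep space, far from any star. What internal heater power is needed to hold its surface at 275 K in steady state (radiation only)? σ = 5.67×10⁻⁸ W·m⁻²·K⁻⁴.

P = εσ·4πr²·T⁴.
4πr² = 11.61 m²; T⁴ = 5.719×10⁹ K⁴.
P = 0.71·5.67×10⁻⁸·11.61·5.719×10⁹.

P ≈ 2670 W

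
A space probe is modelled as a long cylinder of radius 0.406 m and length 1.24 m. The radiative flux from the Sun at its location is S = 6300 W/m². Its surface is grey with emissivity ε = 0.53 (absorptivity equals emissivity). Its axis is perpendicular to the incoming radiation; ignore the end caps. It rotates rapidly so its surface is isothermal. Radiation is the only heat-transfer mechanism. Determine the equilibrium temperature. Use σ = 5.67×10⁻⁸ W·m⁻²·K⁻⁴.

T ≈ 434 K

At equilibrium, absorbed power = emitted power.
Absorbing cross-section = 2rL = 1.007 m²; emitting surface = 2πrL = 3.163 m² (ratio π).
εS·A_cross = εσ·A_surf·T⁴  ⇒  T⁴ = S/(πσ)   (ε cancels).
T⁴ = 6300/(π·5.67×10⁻⁸) = 3.537×10¹⁰ K⁴.
T = (3.537×10¹⁰)^(1/4).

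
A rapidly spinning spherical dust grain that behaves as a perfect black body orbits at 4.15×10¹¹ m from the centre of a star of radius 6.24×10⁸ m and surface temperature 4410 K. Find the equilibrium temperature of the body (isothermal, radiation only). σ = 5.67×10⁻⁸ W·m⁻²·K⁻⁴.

T ≈ 121 K

The star's surface emits σT_*⁴; at distance d the flux is S = σT_*⁴(R_*/d)².
S = 5.67×10⁻⁸·(4410)⁴·(6.24×10⁸/4.15×10¹¹)² = 48.49 W/m².
For an isothermal sphere T⁴ = (1−a)S/(4σ) = 2.138×10⁸ K⁴.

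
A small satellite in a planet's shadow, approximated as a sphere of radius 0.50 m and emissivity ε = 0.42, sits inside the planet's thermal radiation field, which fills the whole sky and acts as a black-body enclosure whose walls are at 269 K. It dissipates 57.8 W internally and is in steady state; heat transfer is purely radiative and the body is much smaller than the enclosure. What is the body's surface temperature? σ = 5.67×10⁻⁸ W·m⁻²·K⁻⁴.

For a small grey body in a large enclosure, net radiated power = εσA(T⁴ − T_w⁴).
Steady state: P = εσA(T⁴ − T_w⁴) with A = 4πr² = 3.142 m².
T⁴ = P/(εσA) + T_w⁴ = 57.8/(0.42·5.67×10⁻⁸·3.142) + (269)⁴
    = 7.726×10⁸ + 5.236×10⁹ = 6.009×10⁹ K⁴.

T ≈ 278 K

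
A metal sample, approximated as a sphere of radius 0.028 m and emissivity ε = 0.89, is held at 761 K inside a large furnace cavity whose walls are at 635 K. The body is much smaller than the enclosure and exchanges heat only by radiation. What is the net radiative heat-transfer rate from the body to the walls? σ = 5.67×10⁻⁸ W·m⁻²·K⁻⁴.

P_net ≈ 85.9 W

For a small grey body in a large enclosure: P_net = εσA(T_body⁴ − T_wall⁴).
A = 4πr² = 0.009852 m²; T_body⁴ − T_wall⁴ = 3.354×10¹¹ − 1.626×10¹¹ = 1.728×10¹¹ K⁴.
|P_net| = 0.89·5.67×10⁻⁸·0.009852·1.728×10¹¹.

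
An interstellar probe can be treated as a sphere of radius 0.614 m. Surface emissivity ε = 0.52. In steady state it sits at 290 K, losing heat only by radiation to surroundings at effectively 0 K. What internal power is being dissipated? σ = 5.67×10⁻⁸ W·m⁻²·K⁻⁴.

Steady state: P = εσA T⁴.
A = 4πr² = 4.737 m²; T⁴ = (290)⁴ = 7.073×10⁹ K⁴.
P = 0.52 × 5.67×10⁻⁸ × 4.737 × 7.073×10⁹.

P ≈ 988 W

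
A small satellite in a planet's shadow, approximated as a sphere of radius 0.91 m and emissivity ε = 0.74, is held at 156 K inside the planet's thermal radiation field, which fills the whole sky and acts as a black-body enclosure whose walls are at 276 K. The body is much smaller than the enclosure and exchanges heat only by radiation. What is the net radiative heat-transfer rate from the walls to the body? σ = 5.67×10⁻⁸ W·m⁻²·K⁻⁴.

P_net ≈ 2280 W

For a small grey body in a large enclosure: P_net = εσA(T_body⁴ − T_wall⁴).
A = 4πr² = 10.41 m²; T_body⁴ − T_wall⁴ = 5.922×10⁸ − 5.803×10⁹ = -5.211×10⁹ K⁴.
|P_net| = 0.74·5.67×10⁻⁸·10.41·5.211×10⁹.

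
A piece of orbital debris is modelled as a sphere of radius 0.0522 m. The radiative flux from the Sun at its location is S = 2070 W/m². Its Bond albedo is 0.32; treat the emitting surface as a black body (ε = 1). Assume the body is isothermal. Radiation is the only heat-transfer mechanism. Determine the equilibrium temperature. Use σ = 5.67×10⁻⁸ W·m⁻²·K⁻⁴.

T ≈ 281 K

At equilibrium, absorbed power = emitted power.
Absorbing cross-section = πr² = 0.008560 m²; emitting surface = 4πr² = 0.03424 m² (ratio 4).
(1−a)S·A_cross = εσ·A_surf·T⁴  ⇒  T⁴ = (1−a)S/(4σ).
T⁴ = 0.680·2070/(4·5.67×10⁻⁸) = 6.206×10⁹ K⁴.
T = (6.206×10⁹)^(1/4).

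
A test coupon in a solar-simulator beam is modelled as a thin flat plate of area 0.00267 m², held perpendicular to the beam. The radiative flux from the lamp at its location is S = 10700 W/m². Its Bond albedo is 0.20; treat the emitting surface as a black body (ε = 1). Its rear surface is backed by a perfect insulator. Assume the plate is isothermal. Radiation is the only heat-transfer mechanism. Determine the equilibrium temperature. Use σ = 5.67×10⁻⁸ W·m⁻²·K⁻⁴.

At equilibrium, absorbed power = emitted power.
Absorbing cross-section = A = 0.002670 m²; emitting surface = A = 0.002670 m² (ratio 1).
(1−a)S·A_cross = εσ·A_surf·T⁴  ⇒  T⁴ = (1−a)S/(1σ).
T⁴ = 0.800·10700/(1·5.67×10⁻⁸) = 1.510×10¹¹ K⁴.
T = (1.510×10¹¹)^(1/4).

T ≈ 623 K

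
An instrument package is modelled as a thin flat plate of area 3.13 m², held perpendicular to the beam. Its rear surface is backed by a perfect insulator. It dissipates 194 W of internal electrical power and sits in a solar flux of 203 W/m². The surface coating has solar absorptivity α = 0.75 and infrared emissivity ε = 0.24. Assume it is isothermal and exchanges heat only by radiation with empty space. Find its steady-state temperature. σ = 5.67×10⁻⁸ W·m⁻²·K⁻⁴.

At steady state, absorbed solar power + internal power = radiated power.
Absorbed: α·S·A_cross = 0.75·203·3.130 = 476.5 W (cross-section A).
Total input = 476.5 + 194 = 670.5 W.
Radiated: εσ·A_surf·T⁴ with A_surf = A = 3.130 m².
T⁴ = 670.5/(0.24·5.67×10⁻⁸·3.130) = 1.574×10¹⁰ K⁴.

T ≈ 354 K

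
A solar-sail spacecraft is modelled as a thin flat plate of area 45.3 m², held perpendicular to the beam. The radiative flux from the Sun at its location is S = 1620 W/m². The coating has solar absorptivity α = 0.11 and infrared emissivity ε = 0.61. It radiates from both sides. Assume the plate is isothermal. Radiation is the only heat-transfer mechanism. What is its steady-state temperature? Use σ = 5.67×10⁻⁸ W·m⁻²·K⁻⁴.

T ≈ 225 K

At equilibrium, absorbed power = emitted power.
Absorbing cross-section = A = 45.30 m²; emitting surface = 2A = 90.60 m² (ratio 2).
αS·A_cross = εσ·A_surf·T⁴  ⇒  T⁴ = αS/(ε·2σ).
T⁴ = 0.110·1620/(0.61·2·5.67×10⁻⁸) = 2.576×10⁹ K⁴.
T = (2.576×10⁹)^(1/4).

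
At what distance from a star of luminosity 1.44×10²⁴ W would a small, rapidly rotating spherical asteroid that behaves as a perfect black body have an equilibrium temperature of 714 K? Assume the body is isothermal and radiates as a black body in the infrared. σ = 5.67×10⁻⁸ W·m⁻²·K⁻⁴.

d ≈ 1.39×10⁹ m

For an isothermal black-emitting sphere, (1−a)S·πr² = σ·4πr²·T⁴ ⇒ S = 4σT⁴/(1−a).
S = 4·5.67×10⁻⁸·(714)⁴/1.00 = 58940 W/m².
Flux falls as S = L/(4πd²), so d = √(L/(4πS)) = √(1.44×10²⁴/(4π·58940)).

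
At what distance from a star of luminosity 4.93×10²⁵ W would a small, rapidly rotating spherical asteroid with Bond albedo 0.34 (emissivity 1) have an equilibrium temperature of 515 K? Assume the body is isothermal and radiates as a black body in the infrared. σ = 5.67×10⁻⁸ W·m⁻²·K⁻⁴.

For an isothermal black-emitting sphere, (1−a)S·πr² = σ·4πr²·T⁴ ⇒ S = 4σT⁴/(1−a).
S = 4·5.67×10⁻⁸·(515)⁴/0.660 = 24170 W/m².
Flux falls as S = L/(4πd²), so d = √(L/(4πS)) = √(4.93×10²⁵/(4π·24170)).

d ≈ 1.27×10¹⁰ m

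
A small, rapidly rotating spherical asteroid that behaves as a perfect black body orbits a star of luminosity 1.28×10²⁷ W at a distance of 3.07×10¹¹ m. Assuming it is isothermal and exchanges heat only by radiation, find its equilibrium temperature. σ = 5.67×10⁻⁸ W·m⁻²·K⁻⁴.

First find the stellar flux at distance d: S = L/(4πd²) = 1.28×10²⁷/(4π·(3.07×10¹¹)²) = 1081 W/m².
For an isothermal sphere, absorbed (1−a)S·πr² = emitted σ·4πr²·T⁴, so T⁴ = (1−a)S/(4σ).
T⁴ = 1.00·1081/(4·5.67×10⁻⁸) = 4.765×10⁹ K⁴.

T ≈ 263 K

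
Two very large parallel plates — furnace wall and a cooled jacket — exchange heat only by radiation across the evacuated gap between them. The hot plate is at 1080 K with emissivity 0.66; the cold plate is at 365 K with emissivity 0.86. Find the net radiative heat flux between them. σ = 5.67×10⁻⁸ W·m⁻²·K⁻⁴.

q ≈ 45400 W/m²

For two infinite grey parallel plates, q = σ(T₁⁴ − T₂⁴)/(1/ε₁ + 1/ε₂ − 1).
T₁⁴ − T₂⁴ = 1.360×10¹² − 1.775×10¹⁰ = 1.343×10¹² K⁴.
1/ε₁ + 1/ε₂ − 1 = 1.515 + 1.163 − 1 = 1.678.
q = 5.67×10⁻⁸ × 1.343×10¹² / 1.678.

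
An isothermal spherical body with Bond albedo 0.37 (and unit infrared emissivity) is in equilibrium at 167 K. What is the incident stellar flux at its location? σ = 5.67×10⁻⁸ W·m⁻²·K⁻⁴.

S ≈ 280 W/m²

(1−a)S·πr² = σ·4πr²·T⁴ ⇒ S = 4σT⁴/(1−a).
S = 4·5.67×10⁻⁸·7.778×10⁸/0.630.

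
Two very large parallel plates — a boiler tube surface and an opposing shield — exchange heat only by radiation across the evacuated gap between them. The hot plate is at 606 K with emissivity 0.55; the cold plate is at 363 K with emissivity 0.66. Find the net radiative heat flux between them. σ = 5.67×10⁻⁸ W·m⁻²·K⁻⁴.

q ≈ 2860 W/m²

For two infinite grey parallel plates, q = σ(T₁⁴ − T₂⁴)/(1/ε₁ + 1/ε₂ − 1).
T₁⁴ − T₂⁴ = 1.349×10¹¹ − 1.736×10¹⁰ = 1.175×10¹¹ K⁴.
1/ε₁ + 1/ε₂ − 1 = 1.818 + 1.515 − 1 = 2.333.
q = 5.67×10⁻⁸ × 1.175×10¹¹ / 2.333.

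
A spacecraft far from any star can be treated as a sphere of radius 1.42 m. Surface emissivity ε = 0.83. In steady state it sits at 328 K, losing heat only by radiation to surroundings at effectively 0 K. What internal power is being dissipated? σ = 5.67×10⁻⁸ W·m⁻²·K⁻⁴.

P ≈ 13800 W

Steady state: P = εσA T⁴.
A = 4πr² = 25.34 m²; T⁴ = (328)⁴ = 1.157×10¹⁰ K⁴.
P = 0.83 × 5.67×10⁻⁸ × 25.34 × 1.157×10¹⁰.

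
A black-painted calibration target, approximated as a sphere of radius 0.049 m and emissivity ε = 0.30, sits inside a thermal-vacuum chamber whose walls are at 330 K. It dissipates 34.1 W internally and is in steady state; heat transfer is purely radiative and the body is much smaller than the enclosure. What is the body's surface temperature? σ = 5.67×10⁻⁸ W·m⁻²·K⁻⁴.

T ≈ 529 K

For a small grey body in a large enclosure, net radiated power = εσA(T⁴ − T_w⁴).
Steady state: P = εσA(T⁴ − T_w⁴) with A = 4πr² = 0.03017 m².
T⁴ = P/(εσA) + T_w⁴ = 34.1/(0.30·5.67×10⁻⁸·0.03017) + (330)⁴
    = 6.644×10¹⁰ + 1.186×10¹⁰ = 7.830×10¹⁰ K⁴.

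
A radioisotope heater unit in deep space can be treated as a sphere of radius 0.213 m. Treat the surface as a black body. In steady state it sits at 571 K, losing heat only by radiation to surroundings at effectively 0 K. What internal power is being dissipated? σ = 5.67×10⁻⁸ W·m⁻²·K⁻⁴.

Steady state: P = εσA T⁴.
A = 4πr² = 0.5701 m²; T⁴ = (571)⁴ = 1.063×10¹¹ K⁴.
P = 1.0 × 5.67×10⁻⁸ × 0.5701 × 1.063×10¹¹.

P ≈ 3440 W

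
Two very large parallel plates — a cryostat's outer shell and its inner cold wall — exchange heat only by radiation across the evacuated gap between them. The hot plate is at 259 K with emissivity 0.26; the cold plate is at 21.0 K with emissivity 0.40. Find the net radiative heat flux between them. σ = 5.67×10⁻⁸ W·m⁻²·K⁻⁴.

For two infinite grey parallel plates, q = σ(T₁⁴ − T₂⁴)/(1/ε₁ + 1/ε₂ − 1).
T₁⁴ − T₂⁴ = 4.500×10⁹ − 1.945×10⁵ = 4.500×10⁹ K⁴.
1/ε₁ + 1/ε₂ − 1 = 3.846 + 2.500 − 1 = 5.346.
q = 5.67×10⁻⁸ × 4.500×10⁹ / 5.346.

q ≈ 47.7 W/m²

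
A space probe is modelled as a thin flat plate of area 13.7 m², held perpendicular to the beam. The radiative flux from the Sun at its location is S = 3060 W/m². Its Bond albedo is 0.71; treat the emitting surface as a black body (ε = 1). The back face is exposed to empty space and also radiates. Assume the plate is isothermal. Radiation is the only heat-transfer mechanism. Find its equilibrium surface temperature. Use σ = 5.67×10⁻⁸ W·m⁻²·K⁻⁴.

T ≈ 297 K

At equilibrium, absorbed power = emitted power.
Absorbing cross-section = A = 13.70 m²; emitting surface = 2A = 27.40 m² (ratio 2).
(1−a)S·A_cross = εσ·A_surf·T⁴  ⇒  T⁴ = (1−a)S/(2σ).
T⁴ = 0.290·3060/(2·5.67×10⁻⁸) = 7.825×10⁹ K⁴.
T = (7.825×10⁹)^(1/4).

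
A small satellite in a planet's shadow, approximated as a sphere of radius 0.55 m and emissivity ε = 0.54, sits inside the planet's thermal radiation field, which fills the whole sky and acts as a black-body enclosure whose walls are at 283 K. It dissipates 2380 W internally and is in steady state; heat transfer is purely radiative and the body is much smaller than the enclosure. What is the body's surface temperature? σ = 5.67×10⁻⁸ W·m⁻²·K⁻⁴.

For a small grey body in a large enclosure, net radiated power = εσA(T⁴ − T_w⁴).
Steady state: P = εσA(T⁴ − T_w⁴) with A = 4πr² = 3.801 m².
T⁴ = P/(εσA) + T_w⁴ = 2380/(0.54·5.67×10⁻⁸·3.801) + (283)⁴
    = 2.045×10¹⁰ + 6.414×10⁹ = 2.686×10¹⁰ K⁴.

T ≈ 405 K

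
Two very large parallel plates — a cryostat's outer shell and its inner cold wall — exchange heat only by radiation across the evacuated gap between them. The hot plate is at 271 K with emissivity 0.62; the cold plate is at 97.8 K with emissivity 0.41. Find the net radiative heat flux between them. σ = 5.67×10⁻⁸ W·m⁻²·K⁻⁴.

For two infinite grey parallel plates, q = σ(T₁⁴ − T₂⁴)/(1/ε₁ + 1/ε₂ − 1).
T₁⁴ − T₂⁴ = 5.394×10⁹ − 9.149×10⁷ = 5.302×10⁹ K⁴.
1/ε₁ + 1/ε₂ − 1 = 1.613 + 2.439 − 1 = 3.052.
q = 5.67×10⁻⁸ × 5.302×10⁹ / 3.052.

q ≈ 98.5 W/m²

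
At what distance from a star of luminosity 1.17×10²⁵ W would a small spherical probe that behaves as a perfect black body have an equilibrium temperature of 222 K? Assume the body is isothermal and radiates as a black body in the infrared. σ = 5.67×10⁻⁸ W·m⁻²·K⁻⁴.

d ≈ 4.11×10¹⁰ m

For an isothermal black-emitting sphere, (1−a)S·πr² = σ·4πr²·T⁴ ⇒ S = 4σT⁴/(1−a).
S = 4·5.67×10⁻⁸·(222)⁴/1.00 = 550.9 W/m².
Flux falls as S = L/(4πd²), so d = √(L/(4πS)) = √(1.17×10²⁵/(4π·550.9)).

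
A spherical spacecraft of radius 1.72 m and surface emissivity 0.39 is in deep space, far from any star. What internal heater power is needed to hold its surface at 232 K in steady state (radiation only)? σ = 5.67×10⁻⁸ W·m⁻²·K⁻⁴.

P = εσ·4πr²·T⁴.
4πr² = 37.18 m²; T⁴ = 2.897×10⁹ K⁴.
P = 0.39·5.67×10⁻⁸·37.18·2.897×10⁹.

P ≈ 2380 W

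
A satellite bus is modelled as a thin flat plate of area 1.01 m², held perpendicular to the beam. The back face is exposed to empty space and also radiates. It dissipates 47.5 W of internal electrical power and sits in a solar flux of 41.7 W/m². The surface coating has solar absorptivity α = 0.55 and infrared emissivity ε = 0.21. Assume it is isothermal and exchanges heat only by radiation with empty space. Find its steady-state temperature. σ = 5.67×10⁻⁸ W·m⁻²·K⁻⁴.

T ≈ 233 K

At steady state, absorbed solar power + internal power = radiated power.
Absorbed: α·S·A_cross = 0.55·41.7·1.010 = 23.16 W (cross-section A).
Total input = 23.16 + 47.5 = 70.66 W.
Radiated: εσ·A_surf·T⁴ with A_surf = 2A = 2.020 m².
T⁴ = 70.66/(0.21·5.67×10⁻⁸·2.020) = 2.938×10⁹ K⁴.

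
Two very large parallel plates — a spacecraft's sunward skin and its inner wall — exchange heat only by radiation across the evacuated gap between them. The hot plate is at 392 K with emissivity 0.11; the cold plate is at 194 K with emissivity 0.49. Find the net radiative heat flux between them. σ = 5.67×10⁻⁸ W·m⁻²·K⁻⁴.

q ≈ 124 W/m²

For two infinite grey parallel plates, q = σ(T₁⁴ − T₂⁴)/(1/ε₁ + 1/ε₂ − 1).
T₁⁴ − T₂⁴ = 2.361×10¹⁰ − 1.416×10⁹ = 2.220×10¹⁰ K⁴.
1/ε₁ + 1/ε₂ − 1 = 9.091 + 2.041 − 1 = 10.13.
q = 5.67×10⁻⁸ × 2.220×10¹⁰ / 10.13.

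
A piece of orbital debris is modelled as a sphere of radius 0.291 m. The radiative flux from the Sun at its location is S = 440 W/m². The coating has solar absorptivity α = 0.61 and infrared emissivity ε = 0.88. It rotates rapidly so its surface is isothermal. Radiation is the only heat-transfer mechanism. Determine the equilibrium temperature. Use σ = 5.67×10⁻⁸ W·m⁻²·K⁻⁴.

At equilibrium, absorbed power = emitted power.
Absorbing cross-section = πr² = 0.2660 m²; emitting surface = 4πr² = 1.064 m² (ratio 4).
αS·A_cross = εσ·A_surf·T⁴  ⇒  T⁴ = αS/(ε·4σ).
T⁴ = 0.610·440/(0.88·4·5.67×10⁻⁸) = 1.345×10⁹ K⁴.
T = (1.345×10⁹)^(1/4).

T ≈ 191 K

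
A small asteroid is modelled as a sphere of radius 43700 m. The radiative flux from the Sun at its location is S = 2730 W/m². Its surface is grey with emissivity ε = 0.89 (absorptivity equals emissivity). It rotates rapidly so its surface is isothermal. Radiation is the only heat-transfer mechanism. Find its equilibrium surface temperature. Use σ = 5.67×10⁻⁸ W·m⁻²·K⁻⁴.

At equilibrium, absorbed power = emitted power.
Absorbing cross-section = πr² = 5.999×10⁹ m²; emitting surface = 4πr² = 2.400×10¹⁰ m² (ratio 4).
εS·A_cross = εσ·A_surf·T⁴  ⇒  T⁴ = S/(4σ)   (ε cancels).
T⁴ = 2730/(4·5.67×10⁻⁸) = 1.204×10¹⁰ K⁴.
T = (1.204×10¹⁰)^(1/4).

T ≈ 331 K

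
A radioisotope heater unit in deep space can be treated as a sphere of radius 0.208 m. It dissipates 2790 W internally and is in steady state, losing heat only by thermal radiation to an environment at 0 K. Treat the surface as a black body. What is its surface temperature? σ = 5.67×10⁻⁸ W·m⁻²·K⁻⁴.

T ≈ 548 K

Steady state: internal power = radiated power, P = εσA T⁴.
Radiating area A = 4πr² = 0.5437 m².
T⁴ = P/(εσA) = 2790/(1.0·5.67×10⁻⁸·0.5437) = 9.051×10¹⁰ K⁴.
T = (9.051×10¹⁰)^(1/4).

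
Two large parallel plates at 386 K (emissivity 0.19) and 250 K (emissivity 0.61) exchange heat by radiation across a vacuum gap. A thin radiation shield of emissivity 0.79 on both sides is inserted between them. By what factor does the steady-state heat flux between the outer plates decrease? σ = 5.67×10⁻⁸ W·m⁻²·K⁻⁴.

factor ≈ 1.26

Without shield: q₀ = σΔ(T⁴)/(1/ε₁+1/ε₂−1) with denominator 5.903.
With shield the two gaps are in series; the resistances add: (1/ε₁+1/ε_s−1)+(1/ε_s+1/ε₂−1) = 5.529+1.905 = 7.434.
Heat-flux ratio q₀/q = 7.434/5.903.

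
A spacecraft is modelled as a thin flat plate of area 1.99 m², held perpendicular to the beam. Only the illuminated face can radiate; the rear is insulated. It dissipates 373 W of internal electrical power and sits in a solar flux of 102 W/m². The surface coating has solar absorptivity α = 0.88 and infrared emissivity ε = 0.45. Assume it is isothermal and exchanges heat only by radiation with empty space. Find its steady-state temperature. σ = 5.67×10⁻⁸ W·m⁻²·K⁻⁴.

At steady state, absorbed solar power + internal power = radiated power.
Absorbed: α·S·A_cross = 0.88·102·1.990 = 178.6 W (cross-section A).
Total input = 178.6 + 373 = 551.6 W.
Radiated: εσ·A_surf·T⁴ with A_surf = A = 1.990 m².
T⁴ = 551.6/(0.45·5.67×10⁻⁸·1.990) = 1.086×10¹⁰ K⁴.

T ≈ 323 K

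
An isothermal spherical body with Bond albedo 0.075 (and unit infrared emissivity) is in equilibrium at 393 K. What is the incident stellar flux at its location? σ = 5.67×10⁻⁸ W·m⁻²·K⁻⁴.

(1−a)S·πr² = σ·4πr²·T⁴ ⇒ S = 4σT⁴/(1−a).
S = 4·5.67×10⁻⁸·2.385×10¹⁰/0.925.

S ≈ 5850 W/m²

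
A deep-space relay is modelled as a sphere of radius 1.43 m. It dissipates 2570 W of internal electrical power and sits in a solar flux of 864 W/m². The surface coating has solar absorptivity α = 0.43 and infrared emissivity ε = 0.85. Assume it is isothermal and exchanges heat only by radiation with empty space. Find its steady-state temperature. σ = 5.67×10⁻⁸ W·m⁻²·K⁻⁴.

At steady state, absorbed solar power + internal power = radiated power.
Absorbed: α·S·A_cross = 0.43·864·6.424 = 2387 W (cross-section πr²).
Total input = 2387 + 2570 = 4957 W.
Radiated: εσ·A_surf·T⁴ with A_surf = 4πr² = 25.70 m².
T⁴ = 4957/(0.85·5.67×10⁻⁸·25.70) = 4.002×10⁹ K⁴.

T ≈ 252 K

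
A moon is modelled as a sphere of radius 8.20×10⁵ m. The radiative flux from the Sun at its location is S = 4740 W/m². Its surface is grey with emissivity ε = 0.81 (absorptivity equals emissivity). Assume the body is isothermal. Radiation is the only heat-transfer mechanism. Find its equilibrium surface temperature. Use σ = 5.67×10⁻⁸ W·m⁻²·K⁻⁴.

T ≈ 380 K

At equilibrium, absorbed power = emitted power.
Absorbing cross-section = πr² = 2.112×10¹² m²; emitting surface = 4πr² = 8.450×10¹² m² (ratio 4).
εS·A_cross = εσ·A_surf·T⁴  ⇒  T⁴ = S/(4σ)   (ε cancels).
T⁴ = 4740/(4·5.67×10⁻⁸) = 2.090×10¹⁰ K⁴.
T = (2.090×10¹⁰)^(1/4).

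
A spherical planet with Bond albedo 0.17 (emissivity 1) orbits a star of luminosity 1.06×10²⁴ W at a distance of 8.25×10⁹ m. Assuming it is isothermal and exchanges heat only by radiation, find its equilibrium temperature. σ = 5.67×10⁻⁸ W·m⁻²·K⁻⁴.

T ≈ 260 K

First find the stellar flux at distance d: S = L/(4πd²) = 1.06×10²⁴/(4π·(8.25×10⁹)²) = 1239 W/m².
For an isothermal sphere, absorbed (1−a)S·πr² = emitted σ·4πr²·T⁴, so T⁴ = (1−a)S/(4σ).
T⁴ = 0.830·1239/(4·5.67×10⁻⁸) = 4.535×10⁹ K⁴.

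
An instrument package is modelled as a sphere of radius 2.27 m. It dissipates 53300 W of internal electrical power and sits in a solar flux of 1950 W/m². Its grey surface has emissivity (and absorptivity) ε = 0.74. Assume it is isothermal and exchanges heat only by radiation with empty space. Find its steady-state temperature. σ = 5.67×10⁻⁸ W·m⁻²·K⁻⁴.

At steady state, absorbed solar power + internal power = radiated power.
Absorbed: α·S·A_cross = 0.74·1950·16.19 = 23360 W (cross-section πr²).
Total input = 23360 + 53300 = 76660 W.
Radiated: εσ·A_surf·T⁴ with A_surf = 4πr² = 64.75 m².
T⁴ = 76660/(0.74·5.67×10⁻⁸·64.75) = 2.822×10¹⁰ K⁴.

T ≈ 410 K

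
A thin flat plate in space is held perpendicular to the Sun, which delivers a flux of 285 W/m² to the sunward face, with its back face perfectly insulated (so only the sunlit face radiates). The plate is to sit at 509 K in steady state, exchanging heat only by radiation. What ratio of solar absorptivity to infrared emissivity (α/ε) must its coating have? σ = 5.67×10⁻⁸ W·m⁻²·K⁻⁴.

Balance: αS·A = εσ·1A·T⁴ ⇒ α/ε = σT⁴/S.
α/ε = 5.67×10⁻⁸·(509)⁴/285 = 5.67×10⁻⁸·6.712×10¹⁰/285.

α/ε ≈ 13.4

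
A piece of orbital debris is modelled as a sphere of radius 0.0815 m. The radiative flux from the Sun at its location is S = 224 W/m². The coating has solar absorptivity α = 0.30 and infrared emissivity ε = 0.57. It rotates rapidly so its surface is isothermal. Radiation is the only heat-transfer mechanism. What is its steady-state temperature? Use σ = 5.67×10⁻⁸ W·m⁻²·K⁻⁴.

T ≈ 151 K

At equilibrium, absorbed power = emitted power.
Absorbing cross-section = πr² = 0.02087 m²; emitting surface = 4πr² = 0.08347 m² (ratio 4).
αS·A_cross = εσ·A_surf·T⁴  ⇒  T⁴ = αS/(ε·4σ).
T⁴ = 0.300·224/(0.57·4·5.67×10⁻⁸) = 5.198×10⁸ K⁴.
T = (5.198×10⁸)^(1/4).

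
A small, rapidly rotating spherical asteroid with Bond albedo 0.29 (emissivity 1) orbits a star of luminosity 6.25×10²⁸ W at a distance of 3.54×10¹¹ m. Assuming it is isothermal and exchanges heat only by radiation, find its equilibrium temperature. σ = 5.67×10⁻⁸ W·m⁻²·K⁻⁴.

First find the stellar flux at distance d: S = L/(4πd²) = 6.25×10²⁸/(4π·(3.54×10¹¹)²) = 39690 W/m².
For an isothermal sphere, absorbed (1−a)S·πr² = emitted σ·4πr²·T⁴, so T⁴ = (1−a)S/(4σ).
T⁴ = 0.710·39690/(4·5.67×10⁻⁸) = 1.242×10¹¹ K⁴.

T ≈ 594 K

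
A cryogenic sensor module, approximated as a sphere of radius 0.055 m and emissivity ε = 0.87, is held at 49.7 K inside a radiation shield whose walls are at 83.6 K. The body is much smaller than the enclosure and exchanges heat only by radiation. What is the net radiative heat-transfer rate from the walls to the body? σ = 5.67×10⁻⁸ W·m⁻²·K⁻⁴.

For a small grey body in a large enclosure: P_net = εσA(T_body⁴ − T_wall⁴).
A = 4πr² = 0.03801 m²; T_body⁴ − T_wall⁴ = 6.101×10⁶ − 4.885×10⁷ = -4.274×10⁷ K⁴.
|P_net| = 0.87·5.67×10⁻⁸·0.03801·4.274×10⁷.

P_net ≈ 0.0802 W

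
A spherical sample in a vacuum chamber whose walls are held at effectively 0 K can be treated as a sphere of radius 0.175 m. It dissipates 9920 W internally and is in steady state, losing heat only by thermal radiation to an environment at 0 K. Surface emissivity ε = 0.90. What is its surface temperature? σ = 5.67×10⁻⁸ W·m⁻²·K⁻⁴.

Steady state: internal power = radiated power, P = εσA T⁴.
Radiating area A = 4πr² = 0.3848 m².
T⁴ = P/(εσA) = 9920/(0.90·5.67×10⁻⁸·0.3848) = 5.051×10¹¹ K⁴.
T = (5.051×10¹¹)^(1/4).

T ≈ 843 K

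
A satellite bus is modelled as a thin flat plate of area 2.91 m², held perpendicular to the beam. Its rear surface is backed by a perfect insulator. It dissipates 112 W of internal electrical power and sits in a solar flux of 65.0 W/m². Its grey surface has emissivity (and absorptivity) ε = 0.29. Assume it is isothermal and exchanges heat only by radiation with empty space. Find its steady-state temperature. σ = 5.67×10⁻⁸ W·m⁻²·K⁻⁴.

At steady state, absorbed solar power + internal power = radiated power.
Absorbed: α·S·A_cross = 0.29·65.0·2.910 = 54.85 W (cross-section A).
Total input = 54.85 + 112 = 166.9 W.
Radiated: εσ·A_surf·T⁴ with A_surf = A = 2.910 m².
T⁴ = 166.9/(0.29·5.67×10⁻⁸·2.910) = 3.487×10⁹ K⁴.

T ≈ 243 K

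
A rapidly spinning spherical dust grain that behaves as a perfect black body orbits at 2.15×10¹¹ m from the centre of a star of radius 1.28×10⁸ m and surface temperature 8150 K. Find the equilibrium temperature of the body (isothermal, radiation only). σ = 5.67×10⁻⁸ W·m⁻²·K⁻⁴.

T ≈ 141 K

The star's surface emits σT_*⁴; at distance d the flux is S = σT_*⁴(R_*/d)².
S = 5.67×10⁻⁸·(8150)⁴·(1.28×10⁸/2.15×10¹¹)² = 88.67 W/m².
For an isothermal sphere T⁴ = (1−a)S/(4σ) = 3.909×10⁸ K⁴.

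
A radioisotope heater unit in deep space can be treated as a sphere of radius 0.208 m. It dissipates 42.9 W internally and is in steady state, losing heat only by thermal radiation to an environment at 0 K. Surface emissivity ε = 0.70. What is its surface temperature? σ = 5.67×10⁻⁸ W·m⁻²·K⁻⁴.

Steady state: internal power = radiated power, P = εσA T⁴.
Radiating area A = 4πr² = 0.5437 m².
T⁴ = P/(εσA) = 42.9/(0.70·5.67×10⁻⁸·0.5437) = 1.988×10⁹ K⁴.
T = (1.988×10⁹)^(1/4).

T ≈ 211 K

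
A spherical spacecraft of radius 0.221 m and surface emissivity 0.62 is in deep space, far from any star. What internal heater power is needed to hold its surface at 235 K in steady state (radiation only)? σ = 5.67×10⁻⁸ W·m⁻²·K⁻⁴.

P ≈ 65.8 W

P = εσ·4πr²·T⁴.
4πr² = 0.6138 m²; T⁴ = 3.050×10⁹ K⁴.
P = 0.62·5.67×10⁻⁸·0.6138·3.050×10⁹.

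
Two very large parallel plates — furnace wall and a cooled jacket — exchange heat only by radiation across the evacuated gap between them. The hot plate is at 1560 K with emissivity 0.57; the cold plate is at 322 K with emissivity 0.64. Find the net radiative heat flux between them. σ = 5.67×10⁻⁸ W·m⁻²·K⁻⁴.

q ≈ 1.45×10⁵ W/m²

For two infinite grey parallel plates, q = σ(T₁⁴ − T₂⁴)/(1/ε₁ + 1/ε₂ − 1).
T₁⁴ − T₂⁴ = 5.922×10¹² − 1.075×10¹⁰ = 5.912×10¹² K⁴.
1/ε₁ + 1/ε₂ − 1 = 1.754 + 1.562 − 1 = 2.317.
q = 5.67×10⁻⁸ × 5.912×10¹² / 2.317.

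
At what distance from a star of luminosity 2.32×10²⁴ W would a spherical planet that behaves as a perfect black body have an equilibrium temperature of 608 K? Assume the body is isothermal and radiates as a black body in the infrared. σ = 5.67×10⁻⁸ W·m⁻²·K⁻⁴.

For an isothermal black-emitting sphere, (1−a)S·πr² = σ·4πr²·T⁴ ⇒ S = 4σT⁴/(1−a).
S = 4·5.67×10⁻⁸·(608)⁴/1.00 = 30990 W/m².
Flux falls as S = L/(4πd²), so d = √(L/(4πS)) = √(2.32×10²⁴/(4π·30990)).

d ≈ 2.44×10⁹ m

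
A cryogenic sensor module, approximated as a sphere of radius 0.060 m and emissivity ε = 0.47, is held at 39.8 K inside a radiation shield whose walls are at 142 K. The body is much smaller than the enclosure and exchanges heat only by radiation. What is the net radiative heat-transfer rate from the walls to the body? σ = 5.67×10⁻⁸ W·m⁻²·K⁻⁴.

P_net ≈ 0.487 W

For a small grey body in a large enclosure: P_net = εσA(T_body⁴ − T_wall⁴).
A = 4πr² = 0.04524 m²; T_body⁴ − T_wall⁴ = 2.509×10⁶ − 4.066×10⁸ = -4.041×10⁸ K⁴.
|P_net| = 0.47·5.67×10⁻⁸·0.04524·4.041×10⁸.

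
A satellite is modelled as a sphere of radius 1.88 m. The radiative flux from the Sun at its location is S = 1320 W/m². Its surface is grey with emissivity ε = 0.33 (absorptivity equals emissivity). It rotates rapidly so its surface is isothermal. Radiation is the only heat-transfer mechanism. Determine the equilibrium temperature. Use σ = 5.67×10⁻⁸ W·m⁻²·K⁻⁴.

T ≈ 276 K

At equilibrium, absorbed power = emitted power.
Absorbing cross-section = πr² = 11.10 m²; emitting surface = 4πr² = 44.41 m² (ratio 4).
εS·A_cross = εσ·A_surf·T⁴  ⇒  T⁴ = S/(4σ)   (ε cancels).
T⁴ = 1320/(4·5.67×10⁻⁸) = 5.820×10⁹ K⁴.
T = (5.820×10⁹)^(1/4).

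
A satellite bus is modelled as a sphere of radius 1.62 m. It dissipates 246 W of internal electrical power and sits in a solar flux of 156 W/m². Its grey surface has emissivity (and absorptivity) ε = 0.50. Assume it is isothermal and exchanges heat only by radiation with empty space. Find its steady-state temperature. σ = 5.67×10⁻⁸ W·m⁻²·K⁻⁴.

At steady state, absorbed solar power + internal power = radiated power.
Absorbed: α·S·A_cross = 0.50·156·8.245 = 643.1 W (cross-section πr²).
Total input = 643.1 + 246 = 889.1 W.
Radiated: εσ·A_surf·T⁴ with A_surf = 4πr² = 32.98 m².
T⁴ = 889.1/(0.50·5.67×10⁻⁸·32.98) = 9.509×10⁸ K⁴.

T ≈ 176 K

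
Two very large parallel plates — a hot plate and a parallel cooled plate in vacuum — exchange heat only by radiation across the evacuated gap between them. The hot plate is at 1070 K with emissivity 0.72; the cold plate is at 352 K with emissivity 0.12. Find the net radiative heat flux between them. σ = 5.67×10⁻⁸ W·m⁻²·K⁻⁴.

q ≈ 8420 W/m²

For two infinite grey parallel plates, q = σ(T₁⁴ − T₂⁴)/(1/ε₁ + 1/ε₂ − 1).
T₁⁴ − T₂⁴ = 1.311×10¹² − 1.535×10¹⁰ = 1.295×10¹² K⁴.
1/ε₁ + 1/ε₂ − 1 = 1.389 + 8.333 − 1 = 8.722.
q = 5.67×10⁻⁸ × 1.295×10¹² / 8.722.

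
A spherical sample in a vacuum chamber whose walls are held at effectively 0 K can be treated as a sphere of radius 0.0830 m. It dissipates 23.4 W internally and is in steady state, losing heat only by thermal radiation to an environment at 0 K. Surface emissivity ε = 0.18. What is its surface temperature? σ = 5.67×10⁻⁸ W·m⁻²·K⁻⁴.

Steady state: internal power = radiated power, P = εσA T⁴.
Radiating area A = 4πr² = 0.08657 m².
T⁴ = P/(εσA) = 23.4/(0.18·5.67×10⁻⁸·0.08657) = 2.648×10¹⁰ K⁴.
T = (2.648×10¹⁰)^(1/4).

T ≈ 403 K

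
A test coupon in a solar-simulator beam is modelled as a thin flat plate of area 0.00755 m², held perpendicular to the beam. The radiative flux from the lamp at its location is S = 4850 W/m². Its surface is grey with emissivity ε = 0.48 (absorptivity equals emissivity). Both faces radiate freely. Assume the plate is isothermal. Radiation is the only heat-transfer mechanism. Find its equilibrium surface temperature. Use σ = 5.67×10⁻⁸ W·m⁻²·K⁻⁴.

At equilibrium, absorbed power = emitted power.
Absorbing cross-section = A = 0.007550 m²; emitting surface = 2A = 0.01510 m² (ratio 2).
εS·A_cross = εσ·A_surf·T⁴  ⇒  T⁴ = S/(2σ)   (ε cancels).
T⁴ = 4850/(2·5.67×10⁻⁸) = 4.277×10¹⁰ K⁴.
T = (4.277×10¹⁰)^(1/4).

T ≈ 455 K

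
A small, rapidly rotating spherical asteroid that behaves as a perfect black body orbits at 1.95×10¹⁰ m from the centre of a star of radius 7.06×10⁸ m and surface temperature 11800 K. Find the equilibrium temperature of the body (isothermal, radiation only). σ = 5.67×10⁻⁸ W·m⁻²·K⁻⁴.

The star's surface emits σT_*⁴; at distance d the flux is S = σT_*⁴(R_*/d)².
S = 5.67×10⁻⁸·(11800)⁴·(7.06×10⁸/1.95×10¹⁰)² = 1.441×10⁶ W/m².
For an isothermal sphere T⁴ = (1−a)S/(4σ) = 6.353×10¹² K⁴.

T ≈ 1590 K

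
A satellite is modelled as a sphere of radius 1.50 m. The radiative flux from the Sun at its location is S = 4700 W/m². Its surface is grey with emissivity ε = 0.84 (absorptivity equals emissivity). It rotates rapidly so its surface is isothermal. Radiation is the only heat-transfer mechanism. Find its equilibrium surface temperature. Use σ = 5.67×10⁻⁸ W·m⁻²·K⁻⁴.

At equilibrium, absorbed power = emitted power.
Absorbing cross-section = πr² = 7.069 m²; emitting surface = 4πr² = 28.27 m² (ratio 4).
εS·A_cross = εσ·A_surf·T⁴  ⇒  T⁴ = S/(4σ)   (ε cancels).
T⁴ = 4700/(4·5.67×10⁻⁸) = 2.072×10¹⁰ K⁴.
T = (2.072×10¹⁰)^(1/4).

T ≈ 379 K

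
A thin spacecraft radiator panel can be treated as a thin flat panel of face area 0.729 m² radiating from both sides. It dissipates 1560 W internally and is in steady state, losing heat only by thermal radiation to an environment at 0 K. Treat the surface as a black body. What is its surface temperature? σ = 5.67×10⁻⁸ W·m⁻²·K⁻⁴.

T ≈ 371 K

Steady state: internal power = radiated power, P = εσA T⁴.
Radiating area A = 2·0.729 = 1.458 m².
T⁴ = P/(εσA) = 1560/(1.0·5.67×10⁻⁸·1.458) = 1.887×10¹⁰ K⁴.
T = (1.887×10¹⁰)^(1/4).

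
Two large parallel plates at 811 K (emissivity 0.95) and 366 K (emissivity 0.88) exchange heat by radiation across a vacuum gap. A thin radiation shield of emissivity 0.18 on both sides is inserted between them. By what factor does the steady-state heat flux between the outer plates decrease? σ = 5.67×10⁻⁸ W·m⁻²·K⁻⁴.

factor ≈ 9.50

Without shield: q₀ = σΔ(T⁴)/(1/ε₁+1/ε₂−1) with denominator 1.189.
With shield the two gaps are in series; the resistances add: (1/ε₁+1/ε_s−1)+(1/ε_s+1/ε₂−1) = 5.608+5.692 = 11.30.
Heat-flux ratio q₀/q = 11.30/1.189.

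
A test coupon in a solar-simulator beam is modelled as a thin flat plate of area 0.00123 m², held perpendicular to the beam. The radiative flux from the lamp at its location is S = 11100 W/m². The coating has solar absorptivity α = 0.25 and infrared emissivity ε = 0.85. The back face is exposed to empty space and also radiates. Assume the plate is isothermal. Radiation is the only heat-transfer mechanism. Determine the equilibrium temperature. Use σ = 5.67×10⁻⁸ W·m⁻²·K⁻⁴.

At equilibrium, absorbed power = emitted power.
Absorbing cross-section = A = 0.001230 m²; emitting surface = 2A = 0.002460 m² (ratio 2).
αS·A_cross = εσ·A_surf·T⁴  ⇒  T⁴ = αS/(ε·2σ).
T⁴ = 0.250·11100/(0.85·2·5.67×10⁻⁸) = 2.879×10¹⁰ K⁴.
T = (2.879×10¹⁰)^(1/4).

T ≈ 412 K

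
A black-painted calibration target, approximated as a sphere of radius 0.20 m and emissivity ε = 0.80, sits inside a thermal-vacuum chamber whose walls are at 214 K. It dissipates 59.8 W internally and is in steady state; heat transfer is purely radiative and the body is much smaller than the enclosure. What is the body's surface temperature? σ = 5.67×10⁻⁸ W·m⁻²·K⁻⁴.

For a small grey body in a large enclosure, net radiated power = εσA(T⁴ − T_w⁴).
Steady state: P = εσA(T⁴ − T_w⁴) with A = 4πr² = 0.5027 m².
T⁴ = P/(εσA) + T_w⁴ = 59.8/(0.80·5.67×10⁻⁸·0.5027) + (214)⁴
    = 2.623×10⁹ + 2.097×10⁹ = 4.720×10⁹ K⁴.

T ≈ 262 K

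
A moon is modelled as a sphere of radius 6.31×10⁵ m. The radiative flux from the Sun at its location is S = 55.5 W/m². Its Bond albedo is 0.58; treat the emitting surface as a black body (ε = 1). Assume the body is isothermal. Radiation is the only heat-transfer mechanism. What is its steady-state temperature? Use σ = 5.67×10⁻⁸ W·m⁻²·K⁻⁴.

At equilibrium, absorbed power = emitted power.
Absorbing cross-section = πr² = 1.251×10¹² m²; emitting surface = 4πr² = 5.003×10¹² m² (ratio 4).
(1−a)S·A_cross = εσ·A_surf·T⁴  ⇒  T⁴ = (1−a)S/(4σ).
T⁴ = 0.420·55.5/(4·5.67×10⁻⁸) = 1.028×10⁸ K⁴.
T = (1.028×10⁸)^(1/4).

T ≈ 101 K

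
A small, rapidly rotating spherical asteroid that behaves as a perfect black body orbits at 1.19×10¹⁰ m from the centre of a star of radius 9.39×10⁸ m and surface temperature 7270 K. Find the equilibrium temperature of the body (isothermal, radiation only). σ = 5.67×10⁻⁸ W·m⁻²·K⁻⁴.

The star's surface emits σT_*⁴; at distance d the flux is S = σT_*⁴(R_*/d)².
S = 5.67×10⁻⁸·(7270)⁴·(9.39×10⁸/1.19×10¹⁰)² = 9.862×10⁵ W/m².
For an isothermal sphere T⁴ = (1−a)S/(4σ) = 4.348×10¹² K⁴.

T ≈ 1440 K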